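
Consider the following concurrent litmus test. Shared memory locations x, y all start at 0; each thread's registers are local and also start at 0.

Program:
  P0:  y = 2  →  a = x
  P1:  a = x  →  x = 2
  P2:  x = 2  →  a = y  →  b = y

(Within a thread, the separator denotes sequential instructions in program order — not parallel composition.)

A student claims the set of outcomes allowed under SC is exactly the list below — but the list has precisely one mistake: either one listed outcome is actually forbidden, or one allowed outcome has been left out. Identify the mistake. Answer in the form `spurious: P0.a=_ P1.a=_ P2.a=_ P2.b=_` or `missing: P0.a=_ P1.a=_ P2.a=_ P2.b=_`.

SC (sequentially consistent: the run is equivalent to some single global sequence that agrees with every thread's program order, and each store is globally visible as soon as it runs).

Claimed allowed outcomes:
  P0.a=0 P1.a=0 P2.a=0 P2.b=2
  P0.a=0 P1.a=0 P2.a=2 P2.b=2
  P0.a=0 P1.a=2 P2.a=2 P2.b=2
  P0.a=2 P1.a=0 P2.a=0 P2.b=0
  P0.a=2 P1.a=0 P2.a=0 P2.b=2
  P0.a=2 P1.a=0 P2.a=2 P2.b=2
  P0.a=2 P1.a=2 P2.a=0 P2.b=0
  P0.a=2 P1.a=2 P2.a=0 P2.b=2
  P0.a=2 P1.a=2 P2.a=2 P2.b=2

outcome vector order: (P0.a,P1.a,P2.a,P2.b)
[SC] allowed = {(0,0,2,2); (0,2,2,2); (2,0,0,0); (2,0,0,2); (2,0,2,2); (2,2,0,0); (2,2,0,2); (2,2,2,2)}
claimed∖SC = {(0,0,0,2)}

spurious: P0.a=0 P1.a=0 P2.a=0 P2.b=2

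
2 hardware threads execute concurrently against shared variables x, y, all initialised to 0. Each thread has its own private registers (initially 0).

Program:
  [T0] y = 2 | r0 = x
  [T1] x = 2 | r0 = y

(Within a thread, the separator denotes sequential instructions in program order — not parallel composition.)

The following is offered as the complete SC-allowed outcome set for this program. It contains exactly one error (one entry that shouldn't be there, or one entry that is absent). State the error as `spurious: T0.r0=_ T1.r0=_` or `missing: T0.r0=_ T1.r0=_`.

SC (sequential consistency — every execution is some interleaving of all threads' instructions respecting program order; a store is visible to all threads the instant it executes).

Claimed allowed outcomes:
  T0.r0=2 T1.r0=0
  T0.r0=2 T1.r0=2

missing: T0.r0=0 T1.r0=2

outcome vector order: (T0.r0,T1.r0)
SC: 3 outcomes — {0/2; 2/0; 2/2}
SC∖claimed = {0/2}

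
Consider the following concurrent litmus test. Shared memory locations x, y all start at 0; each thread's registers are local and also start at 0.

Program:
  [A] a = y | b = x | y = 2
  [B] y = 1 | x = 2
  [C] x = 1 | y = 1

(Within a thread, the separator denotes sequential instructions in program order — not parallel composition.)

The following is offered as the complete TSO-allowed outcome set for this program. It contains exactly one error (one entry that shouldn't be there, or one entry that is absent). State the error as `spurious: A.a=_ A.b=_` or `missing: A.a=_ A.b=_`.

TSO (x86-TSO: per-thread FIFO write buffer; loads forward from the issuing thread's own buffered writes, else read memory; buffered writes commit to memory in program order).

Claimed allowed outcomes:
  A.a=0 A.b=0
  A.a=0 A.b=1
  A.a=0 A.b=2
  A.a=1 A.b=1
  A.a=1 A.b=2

outcome vector order: (A.a,A.b)
TSO: 6 outcomes — {<0 0>; <0 1>; <0 2>; <1 0>; <1 1>; <1 2>}
TSO∖claimed = {<1 0>}

missing: A.a=1 A.b=0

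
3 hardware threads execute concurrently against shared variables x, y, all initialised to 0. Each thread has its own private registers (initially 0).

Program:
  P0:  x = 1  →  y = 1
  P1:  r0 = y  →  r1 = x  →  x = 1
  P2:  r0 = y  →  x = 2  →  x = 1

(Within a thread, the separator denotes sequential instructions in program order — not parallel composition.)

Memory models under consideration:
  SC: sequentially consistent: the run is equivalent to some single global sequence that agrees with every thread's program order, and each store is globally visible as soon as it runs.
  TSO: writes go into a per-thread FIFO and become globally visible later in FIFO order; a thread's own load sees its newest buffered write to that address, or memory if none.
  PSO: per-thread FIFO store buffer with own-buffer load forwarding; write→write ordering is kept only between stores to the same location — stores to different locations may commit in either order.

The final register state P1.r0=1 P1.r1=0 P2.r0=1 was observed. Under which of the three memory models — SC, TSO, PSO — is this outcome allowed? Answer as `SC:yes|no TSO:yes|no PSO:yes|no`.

SC:no TSO:no PSO:yes

outcome vector order: (P1.r0,P1.r1,P2.r0)
under SC → 000 001 010 011 020 021 110 111 120 121
under TSO → 000 001 010 011 020 021 110 111 120 121
under PSO → 000 001 010 011 020 021 100 101 110 111 120 121
target 101 ∈ {PSO}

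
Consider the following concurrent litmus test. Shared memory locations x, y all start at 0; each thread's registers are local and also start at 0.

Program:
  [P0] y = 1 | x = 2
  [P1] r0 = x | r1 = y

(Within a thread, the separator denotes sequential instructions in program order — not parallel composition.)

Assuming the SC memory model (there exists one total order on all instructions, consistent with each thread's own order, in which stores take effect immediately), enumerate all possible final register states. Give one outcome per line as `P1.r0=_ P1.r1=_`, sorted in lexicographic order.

P1.r0=0 P1.r1=0
P1.r0=0 P1.r1=1
P1.r0=2 P1.r1=1

outcome vector order: (P1.r0,P1.r1)
|SC outcomes| = 3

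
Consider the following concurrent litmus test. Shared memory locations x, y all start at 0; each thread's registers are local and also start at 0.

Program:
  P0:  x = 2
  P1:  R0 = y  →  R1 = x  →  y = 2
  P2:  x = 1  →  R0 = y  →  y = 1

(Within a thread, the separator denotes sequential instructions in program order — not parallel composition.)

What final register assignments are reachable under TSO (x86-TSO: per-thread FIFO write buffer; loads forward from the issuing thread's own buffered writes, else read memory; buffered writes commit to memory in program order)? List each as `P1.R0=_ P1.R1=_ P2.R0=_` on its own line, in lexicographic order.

P1.R0=0 P1.R1=0 P2.R0=0
P1.R0=0 P1.R1=0 P2.R0=2
P1.R0=0 P1.R1=1 P2.R0=0
P1.R0=0 P1.R1=1 P2.R0=2
P1.R0=0 P1.R1=2 P2.R0=0
P1.R0=0 P1.R1=2 P2.R0=2
P1.R0=1 P1.R1=1 P2.R0=0
P1.R0=1 P1.R1=2 P2.R0=0

outcome vector order: (P1.R0,P1.R1,P2.R0)
|TSO outcomes| = 8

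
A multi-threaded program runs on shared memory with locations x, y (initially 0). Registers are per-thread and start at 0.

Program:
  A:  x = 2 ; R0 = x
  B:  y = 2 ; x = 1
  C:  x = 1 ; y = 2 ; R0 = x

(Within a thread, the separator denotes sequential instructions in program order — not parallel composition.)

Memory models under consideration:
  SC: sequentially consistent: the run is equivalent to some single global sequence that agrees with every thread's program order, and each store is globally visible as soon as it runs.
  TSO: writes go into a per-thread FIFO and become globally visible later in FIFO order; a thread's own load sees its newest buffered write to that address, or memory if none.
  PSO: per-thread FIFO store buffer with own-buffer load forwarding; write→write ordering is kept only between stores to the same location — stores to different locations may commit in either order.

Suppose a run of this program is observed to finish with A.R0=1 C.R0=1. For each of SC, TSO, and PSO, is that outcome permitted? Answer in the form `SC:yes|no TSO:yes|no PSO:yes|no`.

SC:yes TSO:yes PSO:yes

outcome vector order: (A.R0,C.R0)
SC: 4 outcomes — {11; 12; 21; 22}
TSO: 4 outcomes — {11; 12; 21; 22}
PSO: 4 outcomes — {11; 12; 21; 22}
target 11 ∈ {SC,TSO,PSO}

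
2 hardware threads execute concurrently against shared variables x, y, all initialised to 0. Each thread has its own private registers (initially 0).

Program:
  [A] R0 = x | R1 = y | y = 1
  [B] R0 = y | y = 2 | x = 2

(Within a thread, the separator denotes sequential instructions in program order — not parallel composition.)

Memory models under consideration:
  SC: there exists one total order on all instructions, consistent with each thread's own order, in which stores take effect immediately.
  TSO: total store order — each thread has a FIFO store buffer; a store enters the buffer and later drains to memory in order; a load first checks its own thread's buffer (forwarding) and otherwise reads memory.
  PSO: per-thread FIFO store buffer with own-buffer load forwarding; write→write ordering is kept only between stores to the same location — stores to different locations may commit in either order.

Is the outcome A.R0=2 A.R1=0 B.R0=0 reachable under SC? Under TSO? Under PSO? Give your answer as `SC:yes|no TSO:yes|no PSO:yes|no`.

outcome vector order: (A.R0,A.R1,B.R0)
under SC → 000 001 020 220
under TSO → 000 001 020 220
under PSO → 000 001 020 200 220
target 200 ∈ {PSO}

SC:no TSO:no PSO:yes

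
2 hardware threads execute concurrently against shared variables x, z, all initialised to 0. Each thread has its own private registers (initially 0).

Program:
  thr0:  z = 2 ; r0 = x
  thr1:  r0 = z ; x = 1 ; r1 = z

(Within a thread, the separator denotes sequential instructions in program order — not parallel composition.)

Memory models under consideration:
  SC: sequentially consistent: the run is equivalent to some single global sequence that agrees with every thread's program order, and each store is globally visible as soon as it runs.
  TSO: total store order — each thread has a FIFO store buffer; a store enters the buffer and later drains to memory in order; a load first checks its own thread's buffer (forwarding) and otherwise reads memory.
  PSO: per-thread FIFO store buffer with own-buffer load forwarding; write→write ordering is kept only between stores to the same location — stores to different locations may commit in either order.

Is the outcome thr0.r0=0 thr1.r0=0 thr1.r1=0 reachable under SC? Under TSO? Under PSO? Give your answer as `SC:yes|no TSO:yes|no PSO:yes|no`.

outcome vector order: (thr0.r0,thr1.r0,thr1.r1)
SC: 5 outcomes — {002 022 100 102 122}
TSO: 6 outcomes — {000 002 022 100 102 122}
PSO: 6 outcomes — {000 002 022 100 102 122}
target 000 ∈ {TSO,PSO}

SC:no TSO:yes PSO:yes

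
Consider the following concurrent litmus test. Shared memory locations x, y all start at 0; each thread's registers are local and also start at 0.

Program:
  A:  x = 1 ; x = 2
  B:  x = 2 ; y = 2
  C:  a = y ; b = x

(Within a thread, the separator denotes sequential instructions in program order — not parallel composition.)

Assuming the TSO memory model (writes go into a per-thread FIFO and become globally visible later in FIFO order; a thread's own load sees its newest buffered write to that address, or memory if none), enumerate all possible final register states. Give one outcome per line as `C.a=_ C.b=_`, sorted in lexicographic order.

C.a=0 C.b=0
C.a=0 C.b=1
C.a=0 C.b=2
C.a=2 C.b=1
C.a=2 C.b=2

outcome vector order: (C.a,C.b)
|TSO outcomes| = 5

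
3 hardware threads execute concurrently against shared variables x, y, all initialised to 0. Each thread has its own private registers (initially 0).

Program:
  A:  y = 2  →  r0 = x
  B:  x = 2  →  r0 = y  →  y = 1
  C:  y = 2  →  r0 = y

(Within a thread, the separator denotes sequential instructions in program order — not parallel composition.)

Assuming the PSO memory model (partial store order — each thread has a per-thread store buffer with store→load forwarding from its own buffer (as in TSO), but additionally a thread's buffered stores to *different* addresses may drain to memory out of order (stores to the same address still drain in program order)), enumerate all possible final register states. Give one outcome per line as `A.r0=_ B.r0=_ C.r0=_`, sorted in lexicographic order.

outcome vector order: (A.r0,B.r0,C.r0)
|PSO outcomes| = 8

A.r0=0 B.r0=0 C.r0=1
A.r0=0 B.r0=0 C.r0=2
A.r0=0 B.r0=2 C.r0=1
A.r0=0 B.r0=2 C.r0=2
A.r0=2 B.r0=0 C.r0=1
A.r0=2 B.r0=0 C.r0=2
A.r0=2 B.r0=2 C.r0=1
A.r0=2 B.r0=2 C.r0=2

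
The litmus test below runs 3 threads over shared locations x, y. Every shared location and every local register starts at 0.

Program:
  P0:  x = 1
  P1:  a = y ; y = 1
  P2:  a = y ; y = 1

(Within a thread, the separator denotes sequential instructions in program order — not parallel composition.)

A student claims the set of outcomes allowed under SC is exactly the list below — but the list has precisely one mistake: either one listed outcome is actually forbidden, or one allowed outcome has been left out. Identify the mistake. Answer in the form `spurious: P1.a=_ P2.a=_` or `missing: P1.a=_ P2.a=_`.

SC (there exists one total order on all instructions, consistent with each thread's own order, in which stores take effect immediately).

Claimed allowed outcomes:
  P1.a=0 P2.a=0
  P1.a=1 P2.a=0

outcome vector order: (P1.a,P2.a)
SC (3): <0 0> <0 1> <1 0>
SC∖claimed = {<0 1>}

missing: P1.a=0 P2.a=1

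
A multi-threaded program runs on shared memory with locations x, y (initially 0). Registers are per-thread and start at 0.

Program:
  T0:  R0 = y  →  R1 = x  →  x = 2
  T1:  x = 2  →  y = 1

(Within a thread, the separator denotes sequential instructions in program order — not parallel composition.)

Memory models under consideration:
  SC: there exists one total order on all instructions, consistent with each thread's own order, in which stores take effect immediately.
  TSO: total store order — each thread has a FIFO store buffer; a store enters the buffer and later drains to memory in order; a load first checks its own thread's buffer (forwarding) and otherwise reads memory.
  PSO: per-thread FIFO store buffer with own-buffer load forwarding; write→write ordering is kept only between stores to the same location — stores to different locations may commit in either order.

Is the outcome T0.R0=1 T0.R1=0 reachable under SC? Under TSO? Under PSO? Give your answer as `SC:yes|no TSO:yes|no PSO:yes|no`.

SC:no TSO:no PSO:yes

outcome vector order: (T0.R0,T0.R1)
SC: 3 outcomes — {(0,0); (0,2); (1,2)}
TSO: 3 outcomes — {(0,0); (0,2); (1,2)}
PSO: 4 outcomes — {(0,0); (0,2); (1,0); (1,2)}
target (1,0) ∈ {PSO}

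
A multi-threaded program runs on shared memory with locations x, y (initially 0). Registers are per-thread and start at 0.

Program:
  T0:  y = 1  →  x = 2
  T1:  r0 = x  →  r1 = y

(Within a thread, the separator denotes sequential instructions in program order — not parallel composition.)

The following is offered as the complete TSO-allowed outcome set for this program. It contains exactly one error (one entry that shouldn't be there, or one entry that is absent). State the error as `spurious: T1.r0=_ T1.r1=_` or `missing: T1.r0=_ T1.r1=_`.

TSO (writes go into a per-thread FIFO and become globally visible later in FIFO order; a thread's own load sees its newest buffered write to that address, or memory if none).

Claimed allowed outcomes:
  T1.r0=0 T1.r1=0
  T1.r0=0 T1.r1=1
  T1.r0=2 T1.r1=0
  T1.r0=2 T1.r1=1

spurious: T1.r0=2 T1.r1=0

outcome vector order: (T1.r0,T1.r1)
under TSO → 0/0 0/1 2/1
claimed∖TSO = {2/0}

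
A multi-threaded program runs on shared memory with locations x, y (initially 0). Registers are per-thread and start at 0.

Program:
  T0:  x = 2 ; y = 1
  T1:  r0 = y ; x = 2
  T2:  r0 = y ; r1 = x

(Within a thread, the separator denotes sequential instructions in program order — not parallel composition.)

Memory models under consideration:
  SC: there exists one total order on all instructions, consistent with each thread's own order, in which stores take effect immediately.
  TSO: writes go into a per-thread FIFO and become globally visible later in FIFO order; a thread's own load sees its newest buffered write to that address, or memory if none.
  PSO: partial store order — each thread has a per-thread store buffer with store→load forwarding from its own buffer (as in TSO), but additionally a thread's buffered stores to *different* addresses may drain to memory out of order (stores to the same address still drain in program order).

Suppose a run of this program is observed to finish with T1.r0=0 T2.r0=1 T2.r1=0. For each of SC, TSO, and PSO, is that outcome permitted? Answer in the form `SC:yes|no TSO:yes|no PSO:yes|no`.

SC:no TSO:no PSO:yes

outcome vector order: (T1.r0,T2.r0,T2.r1)
[SC] allowed = {0/0/0, 0/0/2, 0/1/2, 1/0/0, 1/0/2, 1/1/2}
[TSO] allowed = {0/0/0, 0/0/2, 0/1/2, 1/0/0, 1/0/2, 1/1/2}
[PSO] allowed = {0/0/0, 0/0/2, 0/1/0, 0/1/2, 1/0/0, 1/0/2, 1/1/0, 1/1/2}
target 0/1/0 ∈ {PSO}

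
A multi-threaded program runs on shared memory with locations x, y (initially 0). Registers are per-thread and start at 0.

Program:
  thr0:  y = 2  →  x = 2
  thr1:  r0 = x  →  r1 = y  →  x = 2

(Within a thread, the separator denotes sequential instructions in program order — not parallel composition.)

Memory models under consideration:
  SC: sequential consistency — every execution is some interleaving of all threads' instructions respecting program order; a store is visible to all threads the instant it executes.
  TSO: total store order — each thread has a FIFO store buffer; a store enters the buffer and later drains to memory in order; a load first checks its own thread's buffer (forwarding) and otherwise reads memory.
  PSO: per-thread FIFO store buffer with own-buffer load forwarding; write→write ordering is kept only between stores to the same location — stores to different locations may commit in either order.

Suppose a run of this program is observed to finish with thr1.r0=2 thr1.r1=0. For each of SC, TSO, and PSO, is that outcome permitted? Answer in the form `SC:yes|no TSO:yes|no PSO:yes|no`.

outcome vector order: (thr1.r0,thr1.r1)
SC (3): 0/0 0/2 2/2
TSO (3): 0/0 0/2 2/2
PSO (4): 0/0 0/2 2/0 2/2
target 2/0 ∈ {PSO}

SC:no TSO:no PSO:yes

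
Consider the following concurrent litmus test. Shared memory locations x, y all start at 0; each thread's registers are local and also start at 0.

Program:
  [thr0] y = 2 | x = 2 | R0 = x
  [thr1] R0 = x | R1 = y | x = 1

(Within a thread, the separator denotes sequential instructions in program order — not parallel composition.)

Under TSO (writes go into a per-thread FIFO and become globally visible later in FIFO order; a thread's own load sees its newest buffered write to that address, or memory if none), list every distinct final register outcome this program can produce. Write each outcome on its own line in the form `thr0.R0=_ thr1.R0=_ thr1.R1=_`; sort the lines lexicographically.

outcome vector order: (thr0.R0,thr1.R0,thr1.R1)
|TSO outcomes| = 6

thr0.R0=1 thr1.R0=0 thr1.R1=0
thr0.R0=1 thr1.R0=0 thr1.R1=2
thr0.R0=1 thr1.R0=2 thr1.R1=2
thr0.R0=2 thr1.R0=0 thr1.R1=0
thr0.R0=2 thr1.R0=0 thr1.R1=2
thr0.R0=2 thr1.R0=2 thr1.R1=2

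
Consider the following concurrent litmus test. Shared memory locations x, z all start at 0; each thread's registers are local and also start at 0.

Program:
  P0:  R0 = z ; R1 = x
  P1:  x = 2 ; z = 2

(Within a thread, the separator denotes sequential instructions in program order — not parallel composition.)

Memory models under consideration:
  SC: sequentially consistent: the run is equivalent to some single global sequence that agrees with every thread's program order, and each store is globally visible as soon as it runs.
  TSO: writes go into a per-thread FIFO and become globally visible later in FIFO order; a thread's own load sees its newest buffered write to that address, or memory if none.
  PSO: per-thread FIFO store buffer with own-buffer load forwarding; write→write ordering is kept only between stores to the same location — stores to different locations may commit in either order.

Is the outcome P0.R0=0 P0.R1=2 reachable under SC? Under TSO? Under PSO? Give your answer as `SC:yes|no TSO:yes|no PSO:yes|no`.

outcome vector order: (P0.R0,P0.R1)
SC (3): 00 02 22
TSO (3): 00 02 22
PSO (4): 00 02 20 22
target 02 ∈ {SC,TSO,PSO}

SC:yes TSO:yes PSO:yes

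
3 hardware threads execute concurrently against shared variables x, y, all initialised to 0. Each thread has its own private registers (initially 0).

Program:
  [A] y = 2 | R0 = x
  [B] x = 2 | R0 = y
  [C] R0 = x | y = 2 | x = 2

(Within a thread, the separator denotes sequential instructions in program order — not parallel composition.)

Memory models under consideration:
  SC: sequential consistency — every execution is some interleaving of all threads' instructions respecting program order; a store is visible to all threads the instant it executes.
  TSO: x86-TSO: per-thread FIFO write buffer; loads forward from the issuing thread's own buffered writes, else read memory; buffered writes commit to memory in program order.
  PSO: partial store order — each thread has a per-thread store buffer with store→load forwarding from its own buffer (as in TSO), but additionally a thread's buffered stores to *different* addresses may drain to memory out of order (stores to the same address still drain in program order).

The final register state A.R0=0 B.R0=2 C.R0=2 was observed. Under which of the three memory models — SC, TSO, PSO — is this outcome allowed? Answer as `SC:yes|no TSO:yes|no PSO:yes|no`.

outcome vector order: (A.R0,B.R0,C.R0)
SC: 6 outcomes — {<0 2 0>; <0 2 2>; <2 0 0>; <2 0 2>; <2 2 0>; <2 2 2>}
TSO: 8 outcomes — {<0 0 0>; <0 0 2>; <0 2 0>; <0 2 2>; <2 0 0>; <2 0 2>; <2 2 0>; <2 2 2>}
PSO: 8 outcomes — {<0 0 0>; <0 0 2>; <0 2 0>; <0 2 2>; <2 0 0>; <2 0 2>; <2 2 0>; <2 2 2>}
target <0 2 2> ∈ {SC,TSO,PSO}

SC:yes TSO:yes PSO:yes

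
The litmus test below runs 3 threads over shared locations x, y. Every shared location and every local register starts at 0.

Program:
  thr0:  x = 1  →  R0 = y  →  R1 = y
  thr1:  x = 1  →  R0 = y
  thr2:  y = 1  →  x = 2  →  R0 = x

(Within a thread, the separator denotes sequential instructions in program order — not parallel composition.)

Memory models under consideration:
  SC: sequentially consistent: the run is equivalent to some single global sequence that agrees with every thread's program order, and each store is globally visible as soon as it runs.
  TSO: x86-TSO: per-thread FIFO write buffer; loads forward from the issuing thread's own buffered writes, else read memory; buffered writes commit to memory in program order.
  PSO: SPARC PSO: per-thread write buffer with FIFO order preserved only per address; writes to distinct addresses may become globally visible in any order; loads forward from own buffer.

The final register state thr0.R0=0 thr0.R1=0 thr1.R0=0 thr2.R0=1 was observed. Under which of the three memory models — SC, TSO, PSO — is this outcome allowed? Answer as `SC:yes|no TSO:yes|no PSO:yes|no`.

SC:no TSO:yes PSO:yes

outcome vector order: (thr0.R0,thr0.R1,thr1.R0,thr2.R0)
under SC → (0,0,0,2) (0,0,1,1) (0,0,1,2) (0,1,0,2) (0,1,1,1) (0,1,1,2) (1,1,0,1) (1,1,0,2) (1,1,1,1) (1,1,1,2)
under TSO → (0,0,0,1) (0,0,0,2) (0,0,1,1) (0,0,1,2) (0,1,0,1) (0,1,0,2) (0,1,1,1) (0,1,1,2) (1,1,0,1) (1,1,0,2) (1,1,1,1) (1,1,1,2)
under PSO → (0,0,0,1) (0,0,0,2) (0,0,1,1) (0,0,1,2) (0,1,0,1) (0,1,0,2) (0,1,1,1) (0,1,1,2) (1,1,0,1) (1,1,0,2) (1,1,1,1) (1,1,1,2)
target (0,0,0,1) ∈ {TSO,PSO}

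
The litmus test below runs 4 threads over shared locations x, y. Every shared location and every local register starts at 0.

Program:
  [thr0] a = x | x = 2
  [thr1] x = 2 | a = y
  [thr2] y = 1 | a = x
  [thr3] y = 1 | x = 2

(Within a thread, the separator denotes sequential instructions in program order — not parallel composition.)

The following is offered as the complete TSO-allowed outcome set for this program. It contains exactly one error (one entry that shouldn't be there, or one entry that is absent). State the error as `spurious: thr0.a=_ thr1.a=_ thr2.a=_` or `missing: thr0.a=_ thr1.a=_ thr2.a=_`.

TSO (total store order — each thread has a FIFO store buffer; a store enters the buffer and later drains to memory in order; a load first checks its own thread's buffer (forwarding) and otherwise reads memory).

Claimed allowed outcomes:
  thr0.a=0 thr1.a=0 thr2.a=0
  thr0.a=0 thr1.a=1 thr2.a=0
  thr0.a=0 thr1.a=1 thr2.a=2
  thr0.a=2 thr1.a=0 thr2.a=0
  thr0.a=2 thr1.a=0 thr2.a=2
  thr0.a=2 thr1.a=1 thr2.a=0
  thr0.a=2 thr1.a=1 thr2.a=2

outcome vector order: (thr0.a,thr1.a,thr2.a)
[TSO] allowed = {<0 0 0>, <0 0 2>, <0 1 0>, <0 1 2>, <2 0 0>, <2 0 2>, <2 1 0>, <2 1 2>}
TSO∖claimed = {<0 0 2>}

missing: thr0.a=0 thr1.a=0 thr2.a=2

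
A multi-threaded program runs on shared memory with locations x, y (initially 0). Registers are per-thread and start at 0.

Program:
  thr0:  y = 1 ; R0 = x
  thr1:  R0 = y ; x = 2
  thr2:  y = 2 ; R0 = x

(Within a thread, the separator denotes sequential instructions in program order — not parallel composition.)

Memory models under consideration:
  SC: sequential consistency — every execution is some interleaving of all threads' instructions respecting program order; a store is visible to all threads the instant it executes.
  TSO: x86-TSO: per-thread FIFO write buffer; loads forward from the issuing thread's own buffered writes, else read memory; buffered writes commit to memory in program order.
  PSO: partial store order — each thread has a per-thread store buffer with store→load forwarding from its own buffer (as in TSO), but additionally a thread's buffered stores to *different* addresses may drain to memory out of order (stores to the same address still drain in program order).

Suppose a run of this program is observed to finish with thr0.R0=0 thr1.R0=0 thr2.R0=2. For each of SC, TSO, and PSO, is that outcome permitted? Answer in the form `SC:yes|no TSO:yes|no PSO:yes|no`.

outcome vector order: (thr0.R0,thr1.R0,thr2.R0)
[SC] allowed = {(0,0,0) (0,0,2) (0,1,0) (0,1,2) (0,2,0) (0,2,2) (2,0,0) (2,0,2) (2,1,0) (2,1,2) (2,2,0) (2,2,2)}
[TSO] allowed = {(0,0,0) (0,0,2) (0,1,0) (0,1,2) (0,2,0) (0,2,2) (2,0,0) (2,0,2) (2,1,0) (2,1,2) (2,2,0) (2,2,2)}
[PSO] allowed = {(0,0,0) (0,0,2) (0,1,0) (0,1,2) (0,2,0) (0,2,2) (2,0,0) (2,0,2) (2,1,0) (2,1,2) (2,2,0) (2,2,2)}
target (0,0,2) ∈ {SC,TSO,PSO}

SC:yes TSO:yes PSO:yes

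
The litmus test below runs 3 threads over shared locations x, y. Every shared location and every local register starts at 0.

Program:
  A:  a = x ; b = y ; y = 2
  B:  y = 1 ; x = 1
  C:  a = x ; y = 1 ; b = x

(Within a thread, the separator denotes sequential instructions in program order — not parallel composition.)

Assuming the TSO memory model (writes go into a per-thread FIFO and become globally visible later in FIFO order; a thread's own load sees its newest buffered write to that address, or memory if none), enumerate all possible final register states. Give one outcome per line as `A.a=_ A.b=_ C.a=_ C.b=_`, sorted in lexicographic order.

A.a=0 A.b=0 C.a=0 C.b=0
A.a=0 A.b=0 C.a=0 C.b=1
A.a=0 A.b=0 C.a=1 C.b=1
A.a=0 A.b=1 C.a=0 C.b=0
A.a=0 A.b=1 C.a=0 C.b=1
A.a=0 A.b=1 C.a=1 C.b=1
A.a=1 A.b=1 C.a=0 C.b=0
A.a=1 A.b=1 C.a=0 C.b=1
A.a=1 A.b=1 C.a=1 C.b=1

outcome vector order: (A.a,A.b,C.a,C.b)
|TSO outcomes| = 9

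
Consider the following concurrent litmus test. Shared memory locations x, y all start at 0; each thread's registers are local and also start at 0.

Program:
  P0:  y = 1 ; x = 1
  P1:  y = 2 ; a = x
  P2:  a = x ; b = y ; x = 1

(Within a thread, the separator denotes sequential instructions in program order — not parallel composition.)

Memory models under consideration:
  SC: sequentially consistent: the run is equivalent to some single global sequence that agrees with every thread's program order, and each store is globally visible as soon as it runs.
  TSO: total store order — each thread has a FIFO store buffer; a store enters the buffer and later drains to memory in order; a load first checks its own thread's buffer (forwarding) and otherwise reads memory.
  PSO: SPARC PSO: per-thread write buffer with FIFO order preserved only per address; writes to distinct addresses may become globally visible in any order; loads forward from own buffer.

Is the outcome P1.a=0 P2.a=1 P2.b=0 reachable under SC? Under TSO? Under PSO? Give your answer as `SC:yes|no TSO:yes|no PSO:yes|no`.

outcome vector order: (P1.a,P2.a,P2.b)
[SC] allowed = {<0 0 0>; <0 0 1>; <0 0 2>; <0 1 1>; <0 1 2>; <1 0 0>; <1 0 1>; <1 0 2>; <1 1 1>; <1 1 2>}
[TSO] allowed = {<0 0 0>; <0 0 1>; <0 0 2>; <0 1 1>; <0 1 2>; <1 0 0>; <1 0 1>; <1 0 2>; <1 1 1>; <1 1 2>}
[PSO] allowed = {<0 0 0>; <0 0 1>; <0 0 2>; <0 1 0>; <0 1 1>; <0 1 2>; <1 0 0>; <1 0 1>; <1 0 2>; <1 1 0>; <1 1 1>; <1 1 2>}
target <0 1 0> ∈ {PSO}

SC:no TSO:no PSO:yes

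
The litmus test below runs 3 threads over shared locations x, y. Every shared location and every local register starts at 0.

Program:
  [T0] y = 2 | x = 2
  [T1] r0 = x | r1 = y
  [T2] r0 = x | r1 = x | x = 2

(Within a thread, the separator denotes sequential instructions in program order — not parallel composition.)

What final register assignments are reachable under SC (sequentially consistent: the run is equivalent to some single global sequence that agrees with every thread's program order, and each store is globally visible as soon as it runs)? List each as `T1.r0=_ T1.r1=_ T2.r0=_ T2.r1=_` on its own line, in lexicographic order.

T1.r0=0 T1.r1=0 T2.r0=0 T2.r1=0
T1.r0=0 T1.r1=0 T2.r0=0 T2.r1=2
T1.r0=0 T1.r1=0 T2.r0=2 T2.r1=2
T1.r0=0 T1.r1=2 T2.r0=0 T2.r1=0
T1.r0=0 T1.r1=2 T2.r0=0 T2.r1=2
T1.r0=0 T1.r1=2 T2.r0=2 T2.r1=2
T1.r0=2 T1.r1=0 T2.r0=0 T2.r1=0
T1.r0=2 T1.r1=2 T2.r0=0 T2.r1=0
T1.r0=2 T1.r1=2 T2.r0=0 T2.r1=2
T1.r0=2 T1.r1=2 T2.r0=2 T2.r1=2

outcome vector order: (T1.r0,T1.r1,T2.r0,T2.r1)
|SC outcomes| = 10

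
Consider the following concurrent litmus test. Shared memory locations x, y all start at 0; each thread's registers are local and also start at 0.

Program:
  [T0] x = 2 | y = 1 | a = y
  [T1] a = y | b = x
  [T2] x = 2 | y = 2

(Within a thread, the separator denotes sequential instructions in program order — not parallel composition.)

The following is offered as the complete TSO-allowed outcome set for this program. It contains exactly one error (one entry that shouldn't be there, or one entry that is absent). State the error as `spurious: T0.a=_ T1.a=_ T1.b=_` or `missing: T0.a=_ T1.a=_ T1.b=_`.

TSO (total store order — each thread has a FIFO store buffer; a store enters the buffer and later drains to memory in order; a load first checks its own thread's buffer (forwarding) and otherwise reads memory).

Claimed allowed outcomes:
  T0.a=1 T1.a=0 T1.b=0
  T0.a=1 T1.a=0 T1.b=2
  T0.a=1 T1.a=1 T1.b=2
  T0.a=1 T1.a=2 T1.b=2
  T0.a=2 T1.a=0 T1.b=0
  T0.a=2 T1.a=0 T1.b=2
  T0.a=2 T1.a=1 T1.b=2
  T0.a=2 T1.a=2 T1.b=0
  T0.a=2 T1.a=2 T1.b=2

outcome vector order: (T0.a,T1.a,T1.b)
under TSO → 1/0/0; 1/0/2; 1/1/2; 1/2/2; 2/0/0; 2/0/2; 2/1/2; 2/2/2
claimed∖TSO = {2/2/0}

spurious: T0.a=2 T1.a=2 T1.b=0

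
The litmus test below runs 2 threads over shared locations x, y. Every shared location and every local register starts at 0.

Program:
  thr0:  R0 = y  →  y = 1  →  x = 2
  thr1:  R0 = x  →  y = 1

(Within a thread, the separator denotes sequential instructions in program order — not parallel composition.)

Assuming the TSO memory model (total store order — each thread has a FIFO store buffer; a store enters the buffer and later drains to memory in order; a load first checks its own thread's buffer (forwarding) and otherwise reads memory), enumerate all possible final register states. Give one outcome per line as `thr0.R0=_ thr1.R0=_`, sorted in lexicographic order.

thr0.R0=0 thr1.R0=0
thr0.R0=0 thr1.R0=2
thr0.R0=1 thr1.R0=0

outcome vector order: (thr0.R0,thr1.R0)
|TSO outcomes| = 3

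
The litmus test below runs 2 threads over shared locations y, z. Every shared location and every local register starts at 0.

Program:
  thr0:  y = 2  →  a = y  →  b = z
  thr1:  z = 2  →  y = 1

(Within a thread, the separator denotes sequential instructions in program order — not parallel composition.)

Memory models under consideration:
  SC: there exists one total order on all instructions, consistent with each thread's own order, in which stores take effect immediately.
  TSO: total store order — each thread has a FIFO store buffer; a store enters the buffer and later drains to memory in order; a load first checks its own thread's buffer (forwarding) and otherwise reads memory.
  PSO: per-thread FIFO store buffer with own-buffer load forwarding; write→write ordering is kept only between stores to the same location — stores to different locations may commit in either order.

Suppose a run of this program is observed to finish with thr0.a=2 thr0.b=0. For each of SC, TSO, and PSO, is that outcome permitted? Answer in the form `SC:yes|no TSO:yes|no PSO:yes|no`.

SC:yes TSO:yes PSO:yes

outcome vector order: (thr0.a,thr0.b)
under SC → 12 20 22
under TSO → 12 20 22
under PSO → 10 12 20 22
target 20 ∈ {SC,TSO,PSO}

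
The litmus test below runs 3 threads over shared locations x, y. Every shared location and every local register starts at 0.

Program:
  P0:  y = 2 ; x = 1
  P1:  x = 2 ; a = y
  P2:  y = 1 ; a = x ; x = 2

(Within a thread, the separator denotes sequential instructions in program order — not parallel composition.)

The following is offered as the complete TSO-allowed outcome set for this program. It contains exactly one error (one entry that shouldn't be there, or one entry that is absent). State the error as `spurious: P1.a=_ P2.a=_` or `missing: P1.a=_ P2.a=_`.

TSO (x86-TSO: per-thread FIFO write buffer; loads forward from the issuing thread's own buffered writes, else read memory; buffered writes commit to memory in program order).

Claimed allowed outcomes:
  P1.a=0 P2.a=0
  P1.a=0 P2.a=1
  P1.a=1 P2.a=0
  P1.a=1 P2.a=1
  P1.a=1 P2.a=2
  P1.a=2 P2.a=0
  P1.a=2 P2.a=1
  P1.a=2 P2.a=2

missing: P1.a=0 P2.a=2

outcome vector order: (P1.a,P2.a)
TSO: 9 outcomes — {0/0, 0/1, 0/2, 1/0, 1/1, 1/2, 2/0, 2/1, 2/2}
TSO∖claimed = {0/2}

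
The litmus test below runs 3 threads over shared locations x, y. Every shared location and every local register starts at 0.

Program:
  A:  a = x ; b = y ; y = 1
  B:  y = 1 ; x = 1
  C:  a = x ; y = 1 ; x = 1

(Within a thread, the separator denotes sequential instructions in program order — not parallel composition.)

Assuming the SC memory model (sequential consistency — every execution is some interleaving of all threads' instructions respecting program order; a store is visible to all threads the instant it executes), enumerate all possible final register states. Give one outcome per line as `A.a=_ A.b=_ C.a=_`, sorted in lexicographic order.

A.a=0 A.b=0 C.a=0
A.a=0 A.b=0 C.a=1
A.a=0 A.b=1 C.a=0
A.a=0 A.b=1 C.a=1
A.a=1 A.b=1 C.a=0
A.a=1 A.b=1 C.a=1

outcome vector order: (A.a,A.b,C.a)
|SC outcomes| = 6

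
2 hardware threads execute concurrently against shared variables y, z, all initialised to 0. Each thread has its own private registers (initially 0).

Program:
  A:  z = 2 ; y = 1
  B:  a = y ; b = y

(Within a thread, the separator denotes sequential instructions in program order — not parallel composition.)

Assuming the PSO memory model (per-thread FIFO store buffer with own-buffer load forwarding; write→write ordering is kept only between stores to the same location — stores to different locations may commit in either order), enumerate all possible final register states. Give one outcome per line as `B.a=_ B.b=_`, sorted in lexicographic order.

outcome vector order: (B.a,B.b)
|PSO outcomes| = 3

B.a=0 B.b=0
B.a=0 B.b=1
B.a=1 B.b=1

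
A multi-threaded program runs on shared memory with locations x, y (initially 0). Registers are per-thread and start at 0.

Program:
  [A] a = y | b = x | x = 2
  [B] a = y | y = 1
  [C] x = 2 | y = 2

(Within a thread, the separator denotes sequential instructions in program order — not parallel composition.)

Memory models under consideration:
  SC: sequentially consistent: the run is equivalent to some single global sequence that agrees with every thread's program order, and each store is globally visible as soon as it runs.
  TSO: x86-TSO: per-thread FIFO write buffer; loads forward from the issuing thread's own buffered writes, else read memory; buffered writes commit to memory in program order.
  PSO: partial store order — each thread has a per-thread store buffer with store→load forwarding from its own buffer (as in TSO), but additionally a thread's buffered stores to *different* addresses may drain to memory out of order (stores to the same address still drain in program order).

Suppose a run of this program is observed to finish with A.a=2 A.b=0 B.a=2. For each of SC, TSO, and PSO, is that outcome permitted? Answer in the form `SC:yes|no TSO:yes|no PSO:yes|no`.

outcome vector order: (A.a,A.b,B.a)
SC (9): 000; 002; 020; 022; 100; 120; 122; 220; 222
TSO (9): 000; 002; 020; 022; 100; 120; 122; 220; 222
PSO (12): 000; 002; 020; 022; 100; 102; 120; 122; 200; 202; 220; 222
target 202 ∈ {PSO}

SC:no TSO:no PSO:yes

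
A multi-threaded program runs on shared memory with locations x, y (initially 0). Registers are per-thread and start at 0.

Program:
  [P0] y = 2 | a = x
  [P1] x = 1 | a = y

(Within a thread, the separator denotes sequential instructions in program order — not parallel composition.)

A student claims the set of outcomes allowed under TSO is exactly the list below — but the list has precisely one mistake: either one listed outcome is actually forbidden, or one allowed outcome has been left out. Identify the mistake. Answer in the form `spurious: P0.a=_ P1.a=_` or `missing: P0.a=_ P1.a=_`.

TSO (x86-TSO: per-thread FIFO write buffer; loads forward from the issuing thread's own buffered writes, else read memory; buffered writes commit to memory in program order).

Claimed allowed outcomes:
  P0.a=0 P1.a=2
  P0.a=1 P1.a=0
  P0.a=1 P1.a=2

outcome vector order: (P0.a,P1.a)
TSO: 4 outcomes — {(0,0), (0,2), (1,0), (1,2)}
TSO∖claimed = {(0,0)}

missing: P0.a=0 P1.a=0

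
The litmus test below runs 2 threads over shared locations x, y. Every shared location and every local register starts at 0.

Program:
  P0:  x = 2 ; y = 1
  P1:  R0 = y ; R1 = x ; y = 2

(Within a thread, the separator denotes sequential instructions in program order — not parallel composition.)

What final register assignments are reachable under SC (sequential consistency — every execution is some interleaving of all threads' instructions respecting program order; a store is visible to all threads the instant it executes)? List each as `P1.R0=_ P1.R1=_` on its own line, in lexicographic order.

outcome vector order: (P1.R0,P1.R1)
|SC outcomes| = 3

P1.R0=0 P1.R1=0
P1.R0=0 P1.R1=2
P1.R0=1 P1.R1=2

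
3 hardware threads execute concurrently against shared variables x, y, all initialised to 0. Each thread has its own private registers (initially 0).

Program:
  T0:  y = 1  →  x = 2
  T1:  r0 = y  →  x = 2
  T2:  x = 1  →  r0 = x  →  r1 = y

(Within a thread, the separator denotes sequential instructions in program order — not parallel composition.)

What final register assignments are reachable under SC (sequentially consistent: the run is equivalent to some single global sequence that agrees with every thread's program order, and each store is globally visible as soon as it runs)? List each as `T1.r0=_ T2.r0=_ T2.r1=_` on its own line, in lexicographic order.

T1.r0=0 T2.r0=1 T2.r1=0
T1.r0=0 T2.r0=1 T2.r1=1
T1.r0=0 T2.r0=2 T2.r1=0
T1.r0=0 T2.r0=2 T2.r1=1
T1.r0=1 T2.r0=1 T2.r1=0
T1.r0=1 T2.r0=1 T2.r1=1
T1.r0=1 T2.r0=2 T2.r1=1

outcome vector order: (T1.r0,T2.r0,T2.r1)
|SC outcomes| = 7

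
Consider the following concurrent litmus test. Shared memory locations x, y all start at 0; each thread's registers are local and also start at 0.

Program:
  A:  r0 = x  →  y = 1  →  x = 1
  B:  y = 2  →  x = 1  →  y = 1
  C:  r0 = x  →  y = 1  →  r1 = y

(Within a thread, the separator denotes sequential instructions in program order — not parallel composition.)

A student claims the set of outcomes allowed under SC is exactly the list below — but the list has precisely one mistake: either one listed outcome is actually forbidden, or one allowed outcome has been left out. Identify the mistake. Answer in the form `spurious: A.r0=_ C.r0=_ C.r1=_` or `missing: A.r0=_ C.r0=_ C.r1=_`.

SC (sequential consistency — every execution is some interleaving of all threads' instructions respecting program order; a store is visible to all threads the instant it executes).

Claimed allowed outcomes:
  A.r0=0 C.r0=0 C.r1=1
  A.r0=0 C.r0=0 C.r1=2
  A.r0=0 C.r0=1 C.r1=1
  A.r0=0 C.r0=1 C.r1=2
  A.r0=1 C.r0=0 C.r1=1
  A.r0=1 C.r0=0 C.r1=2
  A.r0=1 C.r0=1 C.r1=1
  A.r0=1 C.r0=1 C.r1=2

outcome vector order: (A.r0,C.r0,C.r1)
SC: 7 outcomes — {(0,0,1), (0,0,2), (0,1,1), (0,1,2), (1,0,1), (1,0,2), (1,1,1)}
claimed∖SC = {(1,1,2)}

spurious: A.r0=1 C.r0=1 C.r1=2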